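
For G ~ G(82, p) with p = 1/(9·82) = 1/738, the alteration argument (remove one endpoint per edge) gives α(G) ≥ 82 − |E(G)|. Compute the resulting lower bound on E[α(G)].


E[|E(G)|] = C(82, 2)·p = 3321 · (1/738) = 9/2.
E[α(G)] ≥ n − E[|E(G)|] = 82 − 9/2 = 155/2.
Numerically: ≈ 77.50000.
(This is only a lower bound; the true E[α(G)] may be larger.)

E[α(G)] ≥ 155/2 ≈ 77.50000.


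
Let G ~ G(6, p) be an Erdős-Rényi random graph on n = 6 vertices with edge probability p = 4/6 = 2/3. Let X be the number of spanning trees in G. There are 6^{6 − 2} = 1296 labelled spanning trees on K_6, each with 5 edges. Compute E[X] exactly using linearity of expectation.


K_6 has 6^{6 − 2} = 1296 labelled spanning trees.
For each such spanning tree H, let X_H = 1 if all 5 edges of H are present in G. Then P[X_H = 1] = p^{5} = (2/3)^{5} = 32/243.
Summing the indicators: E[X] = Σ_H E[X_H] = 1296 · p^{5} = 1296 · 32/243 = 512/3.
Numerically: E[X] ≈ 170.7.

E[X] = 1296 · (2/3)^{5} = 512/3 ≈ 170.7.


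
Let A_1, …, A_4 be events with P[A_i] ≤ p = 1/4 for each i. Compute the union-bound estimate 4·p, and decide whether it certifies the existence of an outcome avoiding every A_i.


Union bound: P[∪_{i=1}^{4} A_i] ≤ Σ_i P[A_i] ≤ 4·p = 4·(1/4) = 1.
Numerically: 1 ≈ 1.00000.
Is 1 < 1? NO.
Since the bound 1 is ≥ 1, the union bound is uninformative here; it does NOT by itself certify existence.

4·p = 1 ≈ 1.00000; existence NOT certified by the union bound.


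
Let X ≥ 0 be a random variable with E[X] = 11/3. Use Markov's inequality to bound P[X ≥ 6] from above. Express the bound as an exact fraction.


μ = E[X] = 11/3, a = 6.
Markov: P[X ≥ 6] ≤ μ/a = (11/3)/6 = 11/18.
Numerically: ≈ 0.61111.
(Since a = 6 > μ = 3.66667, the bound 11/18 is < 1 and informative.)

P[X ≥ 6] ≤ 11/18 ≈ 0.61111.


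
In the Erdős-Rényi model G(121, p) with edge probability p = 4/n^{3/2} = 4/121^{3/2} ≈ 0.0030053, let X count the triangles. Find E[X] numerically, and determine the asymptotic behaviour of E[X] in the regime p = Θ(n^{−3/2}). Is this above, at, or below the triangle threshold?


Number of potential triangles: C(121, 3) = 287980.
Each occurs with probability p³ ≈ (0.0030053)³ ≈ 2.7142248e-08.
By linearity: E[X] = C(121, 3)·p³ ≈ 287980 · 2.7142248e-08 ≈ 0.00782.
Since α = 3/2 > 1, p = c/n^{3/2} = o(1/n) is below the triangle threshold p ~ 1/n. Asymptotically E[X] ~ (c³/6)·n^{3(1−α)} = (4³/6)·n^{-1.5} → 0, so by Markov's inequality G has no triangles w.h.p.

E[X] ≈ 0.00782; in regime p = Θ(1/n^{3/2}) E[X] tends to 0 (below the triangle threshold p ~ 1/n).


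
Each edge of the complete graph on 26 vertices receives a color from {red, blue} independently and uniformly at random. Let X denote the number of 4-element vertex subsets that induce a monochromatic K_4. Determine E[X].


Let X = Σ_S X_S over the C(26, 4) = 14950 subsets S of size 4, where X_S = 1 if the K_4 on S is monochromatic.
For a fixed S, the K_4 on S has C(4, 2) = 6 edges. P[all 6 edges red] = (1/2)^6, and likewise for blue, so P[monochromatic] = 2·(1/2)^6 = 2^{1 − 6} = 1/32.
By linearity of expectation: E[X] = C(26, 4) · 2^{1 − 6} = 14950 · 1/32 = 7475/16.
Numerically: E[X] ≈ 467.188.

E[X] = C(26,4)·2^(1−C(4,2)) = 7475/16 ≈ 467.188.


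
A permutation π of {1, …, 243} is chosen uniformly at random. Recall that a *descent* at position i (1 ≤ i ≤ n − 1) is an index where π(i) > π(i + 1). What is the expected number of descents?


Write X = Σ X_I over i = 1, …, 242, with X_I the indicator of one descent.
There are 242 indicators.
For each fixed i, the pair (π(i), π(i+1)) is a uniformly random ordered pair of distinct values from {1, …, 243}; by symmetry P[π(i) > π(i+1)] = 1/2.
By linearity: E[X] = 242 · (1/2) = (243 − 1) · (1/2) = 121 ≈ 121.000.

E[X] = 121 = 121.000.


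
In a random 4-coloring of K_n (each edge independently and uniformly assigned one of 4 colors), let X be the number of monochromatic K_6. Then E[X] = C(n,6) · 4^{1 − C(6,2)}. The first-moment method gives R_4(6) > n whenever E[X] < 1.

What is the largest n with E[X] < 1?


We need C(n, 6) · 4^{1 − 15} < 1, i.e. C(n, 6) < 4^{15 − 1} = 268435456.
Check values of n near the boundary:
  n = 74: C(74, 6) = 185250786; 185250786 < 268435456? YES
  n = 75: C(75, 6) = 201359550; 201359550 < 268435456? YES
  n = 76: C(76, 6) = 218618940; 218618940 < 268435456? YES
  n = 77: C(77, 6) = 237093780; 237093780 < 268435456? YES
  n = 78: C(78, 6) = 256851595; 256851595 < 268435456? YES
  n = 79: C(79, 6) = 277962685; 277962685 < 268435456? NO
  n = 80: C(80, 6) = 300500200; 300500200 < 268435456? NO
The largest n with C(n, 6) < 268435456 is n = 78 (where E[X] = 256851595/268435456 ≈ 0.9568). Hence R_4(6) > 78, i.e. R_4(6) ≥ 79.

Largest n = 78; hence R_4(6) > 78.


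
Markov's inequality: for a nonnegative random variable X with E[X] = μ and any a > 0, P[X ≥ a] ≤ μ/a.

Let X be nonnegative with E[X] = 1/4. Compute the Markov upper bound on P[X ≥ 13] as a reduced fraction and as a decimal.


μ = E[X] = 1/4, a = 13.
Markov: P[X ≥ 13] ≤ μ/a = (1/4)/13 = 1/52.
Numerically: ≈ 0.019231.
(Since a = 13 > μ = 0.250000, the bound 1/52 is < 1 and informative.)

P[X ≥ 13] ≤ 1/52 ≈ 0.019231.


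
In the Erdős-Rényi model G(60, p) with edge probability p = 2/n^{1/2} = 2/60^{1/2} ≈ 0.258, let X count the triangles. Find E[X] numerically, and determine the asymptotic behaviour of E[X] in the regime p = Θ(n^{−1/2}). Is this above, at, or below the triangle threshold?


Number of potential triangles: C(60, 3) = 34220.
Each occurs with probability p³ ≈ (0.258)³ ≈ 1.72133e-02.
By linearity: E[X] = C(60, 3)·p³ ≈ 34220 · 1.72133e-02 ≈ 589.038.
Since α = 1/2 < 1, p = c/n^{1/2} ≫ 1/n is above the triangle threshold p ~ 1/n. Asymptotically E[X] ~ (c³/6)·n^{3(1−α)} = (2³/6)·n^{1.5} → ∞; triangles are abundant w.h.p.

E[X] ≈ 589.038; in regime p = Θ(1/n^{1/2}) E[X] diverges (above the triangle threshold p ~ 1/n).


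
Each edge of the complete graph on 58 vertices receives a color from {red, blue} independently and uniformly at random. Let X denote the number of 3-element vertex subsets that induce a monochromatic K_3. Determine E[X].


Let X = Σ_S X_S over the C(58, 3) = 30856 subsets S of size 3, where X_S = 1 if the K_3 on S is monochromatic.
For a fixed S, the K_3 on S has C(3, 2) = 3 edges. P[all 3 edges red] = (1/2)^3, and likewise for blue, so P[monochromatic] = 2·(1/2)^3 = 2^{1 − 3} = 1/4.
By linearity: E[X] = C(58, 3) · 2^{1 − 3} = 30856 · 1/4 = 7714.
Numerically: E[X] ≈ 7714.00000.

E[X] = C(58,3)·2^(1−C(3,2)) = 7714 ≈ 7714.00000.


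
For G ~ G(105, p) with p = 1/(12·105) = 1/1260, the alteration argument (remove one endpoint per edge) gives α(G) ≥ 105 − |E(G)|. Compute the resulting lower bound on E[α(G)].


E[|E(G)|] = C(105, 2)·p = 5460 · (1/1260) = 13/3.
E[α(G)] ≥ n − E[|E(G)|] = 105 − 13/3 = 302/3.
Numerically: ≈ 100.6667.
(This is only a lower bound; the true E[α(G)] may be larger.)

E[α(G)] ≥ 302/3 ≈ 100.6667.


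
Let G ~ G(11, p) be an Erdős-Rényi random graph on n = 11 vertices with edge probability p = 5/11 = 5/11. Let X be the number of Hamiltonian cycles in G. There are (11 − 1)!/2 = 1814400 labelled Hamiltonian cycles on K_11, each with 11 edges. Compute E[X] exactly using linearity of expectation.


K_11 has (11 − 1)!/2 = 1814400 labelled Hamiltonian cycles.
For each such Hamiltonian cycle H, let X_H = 1 if all 11 edges of H are present in G. Then P[X_H = 1] = p^{11} = (5/11)^{11} = 48828125/285311670611.
By linearity: E[X] = Σ_H E[X_H] = 1814400 · p^{11} = 1814400 · 48828125/285311670611 = 88593750000000/285311670611.
Numerically: E[X] ≈ 310.52.

E[X] = 1814400 · (5/11)^{11} = 88593750000000/285311670611 ≈ 310.52.


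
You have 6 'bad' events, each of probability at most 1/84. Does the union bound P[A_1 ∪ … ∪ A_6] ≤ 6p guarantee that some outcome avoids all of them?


Union bound: P[∪_{i=1}^{6} A_i] ≤ Σ_i P[A_i] ≤ 6·p = 6·(1/84) = 1/14.
Numerically: 1/14 ≈ 0.071.
Is 1/14 < 1? YES.
Since P[∪ A_i] ≤ 1/14 < 1, the complement has P[∩ A_i^c] ≥ 1 − 1/14 = 13/14 > 0, so some outcome avoids every A_i.

6·p = 1/14 ≈ 0.071; existence CERTIFIED by the union bound.


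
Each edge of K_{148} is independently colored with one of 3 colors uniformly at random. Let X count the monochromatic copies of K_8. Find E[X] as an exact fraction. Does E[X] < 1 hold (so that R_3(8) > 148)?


E[X] = C(148, 8) · 3^{1 − 28} = 4709614623714 · 3^{−27} = 4709614623714/7625597484987.
As a reduced fraction: E[X] = 523290513746/847288609443 ≈ 0.6176060.
Is E[X] < 1? YES.
Since E[X] < 1, there exists a 3-coloring of K_{148} with no monochromatic K_8; hence R_3(8) > 148.

E[X] = 523290513746/847288609443 ≈ 0.6176060; E[X] < 1, so R_3(8) > 148.


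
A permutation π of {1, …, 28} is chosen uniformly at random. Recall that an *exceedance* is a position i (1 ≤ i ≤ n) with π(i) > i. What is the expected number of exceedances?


Write X = Σ_{i=1}^{28} X_i, where X_i = 1_{π(i) > i}.
For each fixed i, π(i) is uniform over {1, …, 28} (marginal of a uniform permutation), so P[π(i) > i] = (n − i)/n. Summing: Σ_{i=1}^{28} (n − i)/n = (0 + 1 + … + 27)/28 = 28(28 − 1)/(2·28) = (28 − 1)/2.
Hence E[X] = Σ_{i=1}^{28} (28 − i)/28 = 27/2 ≈ 13.5000.

E[X] = 27/2 = 13.5000.


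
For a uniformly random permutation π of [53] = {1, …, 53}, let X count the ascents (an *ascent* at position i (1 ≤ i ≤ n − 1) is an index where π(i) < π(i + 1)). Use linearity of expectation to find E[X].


Write X = Σ X_I over i = 1, …, 52, with X_I the indicator of one ascent.
There are 52 indicators.
For each fixed i, the pair (π(i), π(i+1)) is a uniformly random ordered pair of distinct values from {1, …, 53}; by symmetry P[π(i) < π(i+1)] = 1/2.
By linearity: E[X] = 52 · (1/2) = (53 − 1) · (1/2) = 26 ≈ 26.00000.

E[X] = 26 = 26.00000.


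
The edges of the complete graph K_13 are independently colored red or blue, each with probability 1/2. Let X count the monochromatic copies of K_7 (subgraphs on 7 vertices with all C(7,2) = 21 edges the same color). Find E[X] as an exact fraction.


Let X = Σ_S X_S over the C(13, 7) = 1716 subsets S of size 7, where X_S = 1 if the K_7 on S is monochromatic.
For a fixed S, the K_7 on S has C(7, 2) = 21 edges. P[all 21 edges red] = (1/2)^21, and likewise for blue, so P[monochromatic] = 2·(1/2)^21 = 2^{1 − 21} = 1/1048576.
Summing: E[X] = C(13, 7) · 2^{1 − 21} = 1716 · 1/1048576 = 429/262144.
Numerically: E[X] ≈ 0.001637.

E[X] = C(13,7)·2^(1−C(7,2)) = 429/262144 ≈ 0.001637.


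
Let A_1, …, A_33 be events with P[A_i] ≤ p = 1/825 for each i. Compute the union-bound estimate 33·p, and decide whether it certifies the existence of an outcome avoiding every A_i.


Union bound: P[∪_{i=1}^{33} A_i] ≤ Σ_i P[A_i] ≤ 33·p = 33·(1/825) = 1/25.
Numerically: 1/25 ≈ 0.0400.
Is 1/25 < 1? YES.
Since P[∪ A_i] ≤ 1/25 < 1, the complement has P[∩ A_i^c] ≥ 1 − 1/25 = 24/25 > 0, so some outcome avoids every A_i.

33·p = 1/25 ≈ 0.0400; existence CERTIFIED by the union bound.


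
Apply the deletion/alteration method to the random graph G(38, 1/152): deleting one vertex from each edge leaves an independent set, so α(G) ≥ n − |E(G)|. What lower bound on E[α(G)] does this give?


E[|E(G)|] = C(38, 2)·p = 703 · (1/152) = 37/8.
E[α(G)] ≥ n − E[|E(G)|] = 38 − 37/8 = 267/8.
Numerically: ≈ 33.37500.
(This is only a lower bound; the true E[α(G)] may be larger.)

E[α(G)] ≥ 267/8 ≈ 33.37500.


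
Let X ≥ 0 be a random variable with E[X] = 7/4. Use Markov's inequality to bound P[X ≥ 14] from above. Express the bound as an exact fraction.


μ = E[X] = 7/4, a = 14.
Markov: P[X ≥ 14] ≤ μ/a = (7/4)/14 = 1/8.
Numerically: ≈ 0.125000.
(Since a = 14 > μ = 1.750000, the bound 1/8 is < 1 and informative.)

P[X ≥ 14] ≤ 1/8 ≈ 0.125000.


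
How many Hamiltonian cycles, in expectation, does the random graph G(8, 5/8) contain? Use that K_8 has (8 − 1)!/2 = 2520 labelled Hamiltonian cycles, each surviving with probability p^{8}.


K_8 has (8 − 1)!/2 = 2520 labelled Hamiltonian cycles.
For each such Hamiltonian cycle H, let X_H = 1 if all 8 edges of H are present in G. Then P[X_H = 1] = p^{8} = (5/8)^{8} = 390625/16777216.
Summing the indicators: E[X] = Σ_H E[X_H] = 2520 · p^{8} = 2520 · 390625/16777216 = 123046875/2097152.
Numerically: E[X] ≈ 58.67.

E[X] = 2520 · (5/8)^{8} = 123046875/2097152 ≈ 58.67.


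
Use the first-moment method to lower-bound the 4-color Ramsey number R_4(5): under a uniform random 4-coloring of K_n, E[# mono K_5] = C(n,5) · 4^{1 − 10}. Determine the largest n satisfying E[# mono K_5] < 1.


We need C(n, 5) · 4^{1 − 10} < 1, i.e. C(n, 5) < 4^{10 − 1} = 262144.
Check values of n near the boundary:
  n = 30: C(30, 5) = 142506; 142506 < 262144? YES
  n = 31: C(31, 5) = 169911; 169911 < 262144? YES
  n = 32: C(32, 5) = 201376; 201376 < 262144? YES
  n = 33: C(33, 5) = 237336; 237336 < 262144? YES
  n = 34: C(34, 5) = 278256; 278256 < 262144? NO
  n = 35: C(35, 5) = 324632; 324632 < 262144? NO
The largest n with C(n, 5) < 262144 is n = 33 (where E[X] = 29667/32768 ≈ 0.90536). Hence R_4(5) > 33, i.e. R_4(5) ≥ 34.

Largest n = 33; hence R_4(5) > 33.


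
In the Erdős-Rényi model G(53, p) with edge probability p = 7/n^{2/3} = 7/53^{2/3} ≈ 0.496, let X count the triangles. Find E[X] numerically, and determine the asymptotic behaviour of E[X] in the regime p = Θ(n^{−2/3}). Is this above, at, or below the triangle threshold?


Number of potential triangles: C(53, 3) = 23426.
Each occurs with probability p³ ≈ (0.496)³ ≈ 1.22108e-01.
By linearity: E[X] = C(53, 3)·p³ ≈ 23426 · 1.22108e-01 ≈ 2860.491.
Since α = 2/3 < 1, p = c/n^{2/3} ≫ 1/n is above the triangle threshold p ~ 1/n. Asymptotically E[X] ~ (c³/6)·n^{3(1−α)} = (7³/6)·n^{1} → ∞; triangles are abundant w.h.p.

E[X] ≈ 2860.491; in regime p = Θ(1/n^{2/3}) E[X] diverges (above the triangle threshold p ~ 1/n).


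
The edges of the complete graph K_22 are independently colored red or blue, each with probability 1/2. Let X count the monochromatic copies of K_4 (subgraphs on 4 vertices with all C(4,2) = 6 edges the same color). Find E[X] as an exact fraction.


Let X = Σ_S X_S over the C(22, 4) = 7315 subsets S of size 4, where X_S = 1 if the K_4 on S is monochromatic.
For a fixed S, the K_4 on S has C(4, 2) = 6 edges. P[all 6 edges red] = (1/2)^6, and likewise for blue, so P[monochromatic] = 2·(1/2)^6 = 2^{1 − 6} = 1/32.
By linearity: E[X] = C(22, 4) · 2^{1 − 6} = 7315 · 1/32 = 7315/32.
Numerically: E[X] ≈ 228.59375.

E[X] = C(22,4)·2^(1−C(4,2)) = 7315/32 ≈ 228.59375.


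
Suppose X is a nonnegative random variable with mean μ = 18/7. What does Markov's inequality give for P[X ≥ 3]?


μ = E[X] = 18/7, a = 3.
Markov: P[X ≥ 3] ≤ μ/a = (18/7)/3 = 6/7.
Numerically: ≈ 0.857.
(Since a = 3 > μ = 2.571, the bound 6/7 is < 1 and informative.)

P[X ≥ 3] ≤ 6/7 ≈ 0.857.


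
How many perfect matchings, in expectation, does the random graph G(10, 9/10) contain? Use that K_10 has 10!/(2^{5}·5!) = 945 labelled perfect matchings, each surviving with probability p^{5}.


K_10 has 10!/(2^{5}·5!) = 945 labelled perfect matchings.
For each such perfect matching H, let X_H = 1 if all 5 edges of H are present in G. Then P[X_H = 1] = p^{5} = (9/10)^{5} = 59049/100000.
Summing the indicators: E[X] = Σ_H E[X_H] = 945 · p^{5} = 945 · 59049/100000 = 11160261/20000.
Numerically: E[X] ≈ 558.01.

E[X] = 945 · (9/10)^{5} = 11160261/20000 ≈ 558.01.


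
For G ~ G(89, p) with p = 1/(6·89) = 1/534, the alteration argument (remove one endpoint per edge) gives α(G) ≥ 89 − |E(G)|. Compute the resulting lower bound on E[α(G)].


E[|E(G)|] = C(89, 2)·p = 3916 · (1/534) = 22/3.
E[α(G)] ≥ n − E[|E(G)|] = 89 − 22/3 = 245/3.
Numerically: ≈ 81.66667.
(This is only a lower bound; the true E[α(G)] may be larger.)

E[α(G)] ≥ 245/3 ≈ 81.66667.


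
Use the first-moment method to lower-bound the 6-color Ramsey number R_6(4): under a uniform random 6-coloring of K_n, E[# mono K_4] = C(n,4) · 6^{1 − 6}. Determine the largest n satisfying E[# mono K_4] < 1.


We need C(n, 4) · 6^{1 − 6} < 1, i.e. C(n, 4) < 6^{6 − 1} = 7776.
Check values of n near the boundary:
  n = 17: C(17, 4) = 2380; 2380 < 7776? YES
  n = 18: C(18, 4) = 3060; 3060 < 7776? YES
  n = 19: C(19, 4) = 3876; 3876 < 7776? YES
  n = 20: C(20, 4) = 4845; 4845 < 7776? YES
  n = 21: C(21, 4) = 5985; 5985 < 7776? YES
  n = 22: C(22, 4) = 7315; 7315 < 7776? YES
  n = 23: C(23, 4) = 8855; 8855 < 7776? NO
The largest n with C(n, 4) < 7776 is n = 22 (where E[X] = 7315/7776 ≈ 0.940715). Hence R_6(4) > 22, i.e. R_6(4) ≥ 23.

Largest n = 22; hence R_6(4) > 22.


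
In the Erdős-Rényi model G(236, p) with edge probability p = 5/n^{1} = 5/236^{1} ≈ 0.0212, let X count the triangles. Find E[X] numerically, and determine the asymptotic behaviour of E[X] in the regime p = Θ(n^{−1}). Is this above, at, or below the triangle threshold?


Number of potential triangles: C(236, 3) = 2162940.
Each occurs with probability p³ ≈ (0.0212)³ ≈ 9.50986e-06.
By linearity: E[X] = C(236, 3)·p³ ≈ 2162940 · 9.50986e-06 ≈ 20.569.
Here α = 1, so p = 5/n is exactly at the triangle threshold p ~ 1/n. Asymptotically E[X] → c³/6 = 5³/6 = 125/6 ≈ 20.833, a bounded constant. In this regime the triangle count is asymptotically Poisson(c³/6).

E[X] ≈ 20.569; in regime p = Θ(1/n^{1}) E[X] stays bounded (at the triangle threshold p ~ 1/n).


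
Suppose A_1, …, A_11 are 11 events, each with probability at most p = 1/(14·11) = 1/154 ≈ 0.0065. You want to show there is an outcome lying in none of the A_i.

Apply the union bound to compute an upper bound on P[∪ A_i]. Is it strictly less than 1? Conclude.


Union bound: P[∪_{i=1}^{11} A_i] ≤ Σ_i P[A_i] ≤ 11·p = 11·(1/154) = 1/14.
Numerically: 1/14 ≈ 0.0714.
Is 1/14 < 1? YES.
Since P[∪ A_i] ≤ 1/14 < 1, the complement has P[∩ A_i^c] ≥ 1 − 1/14 = 13/14 > 0, so some outcome avoids every A_i.

11·p = 1/14 ≈ 0.0714; existence CERTIFIED by the union bound.


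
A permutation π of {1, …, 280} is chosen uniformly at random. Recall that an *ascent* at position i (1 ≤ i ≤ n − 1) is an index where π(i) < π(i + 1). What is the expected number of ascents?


Write X = Σ X_I over i = 1, …, 279, with X_I the indicator of one ascent.
There are 279 indicators.
For each fixed i, the pair (π(i), π(i+1)) is a uniformly random ordered pair of distinct values from {1, …, 280}; by symmetry P[π(i) < π(i+1)] = 1/2.
By linearity: E[X] = 279 · (1/2) = (280 − 1) · (1/2) = 279/2 ≈ 139.50000.

E[X] = 279/2 = 139.50000.


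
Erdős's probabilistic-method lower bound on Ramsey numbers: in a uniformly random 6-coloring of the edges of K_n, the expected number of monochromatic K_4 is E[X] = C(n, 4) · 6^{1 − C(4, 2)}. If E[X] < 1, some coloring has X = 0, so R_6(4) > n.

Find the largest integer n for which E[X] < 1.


We need C(n, 4) · 6^{1 − 6} < 1, i.e. C(n, 4) < 6^{6 − 1} = 7776.
Check values of n near the boundary:
  n = 19: C(19, 4) = 3876; 3876 < 7776? YES
  n = 20: C(20, 4) = 4845; 4845 < 7776? YES
  n = 21: C(21, 4) = 5985; 5985 < 7776? YES
  n = 22: C(22, 4) = 7315; 7315 < 7776? YES
  n = 23: C(23, 4) = 8855; 8855 < 7776? NO
The largest n with C(n, 4) < 7776 is n = 22 (where E[X] = 7315/7776 ≈ 0.94072). Hence R_6(4) > 22, i.e. R_6(4) ≥ 23.

Largest n = 22; hence R_6(4) > 22.


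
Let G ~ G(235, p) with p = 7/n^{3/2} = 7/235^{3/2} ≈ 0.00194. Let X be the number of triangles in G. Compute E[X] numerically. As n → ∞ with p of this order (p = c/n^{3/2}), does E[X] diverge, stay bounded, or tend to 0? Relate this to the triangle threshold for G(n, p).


Number of potential triangles: C(235, 3) = 2135445.
Each occurs with probability p³ ≈ (0.00194)³ ≈ 7.33650e-09.
By linearity: E[X] = C(235, 3)·p³ ≈ 2135445 · 7.33650e-09 ≈ 0.016.
Since α = 3/2 > 1, p = c/n^{3/2} = o(1/n) is below the triangle threshold p ~ 1/n. Asymptotically E[X] ~ (c³/6)·n^{3(1−α)} = (7³/6)·n^{-1.5} → 0, so by Markov's inequality G has no triangles w.h.p.

E[X] ≈ 0.016; in regime p = Θ(1/n^{3/2}) E[X] tends to 0 (below the triangle threshold p ~ 1/n).


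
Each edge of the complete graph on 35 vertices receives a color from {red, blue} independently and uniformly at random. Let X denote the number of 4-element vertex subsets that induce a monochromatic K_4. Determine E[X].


Let X = Σ_S X_S over the C(35, 4) = 52360 subsets S of size 4, where X_S = 1 if the K_4 on S is monochromatic.
For a fixed S, the K_4 on S has C(4, 2) = 6 edges. P[all 6 edges red] = (1/2)^6, and likewise for blue, so P[monochromatic] = 2·(1/2)^6 = 2^{1 − 6} = 1/32.
Summing: E[X] = C(35, 4) · 2^{1 − 6} = 52360 · 1/32 = 6545/4.
Numerically: E[X] ≈ 1636.25000.

E[X] = C(35,4)·2^(1−C(4,2)) = 6545/4 ≈ 1636.25000.


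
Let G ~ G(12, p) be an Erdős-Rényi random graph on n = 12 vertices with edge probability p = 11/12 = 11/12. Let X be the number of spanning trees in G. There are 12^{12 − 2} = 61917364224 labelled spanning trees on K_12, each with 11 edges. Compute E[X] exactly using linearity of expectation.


K_12 has 12^{12 − 2} = 61917364224 labelled spanning trees.
For each such spanning tree H, let X_H = 1 if all 11 edges of H are present in G. Then P[X_H = 1] = p^{11} = (11/12)^{11} = 285311670611/743008370688.
By linearity of expectation: E[X] = Σ_H E[X_H] = 61917364224 · p^{11} = 61917364224 · 285311670611/743008370688 = 285311670611/12.
Numerically: E[X] ≈ 2.3776e+10.

E[X] = 61917364224 · (11/12)^{11} = 285311670611/12 ≈ 2.3776e+10.


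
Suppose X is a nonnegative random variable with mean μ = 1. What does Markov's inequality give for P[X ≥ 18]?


μ = E[X] = 1, a = 18.
Markov: P[X ≥ 18] ≤ μ/a = (1)/18 = 1/18.
Numerically: ≈ 0.056.
(Since a = 18 > μ = 1.000, the bound 1/18 is < 1 and informative.)

P[X ≥ 18] ≤ 1/18 ≈ 0.056.


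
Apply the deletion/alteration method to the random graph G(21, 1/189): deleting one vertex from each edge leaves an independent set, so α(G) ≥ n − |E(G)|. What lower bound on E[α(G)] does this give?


E[|E(G)|] = C(21, 2)·p = 210 · (1/189) = 10/9.
E[α(G)] ≥ n − E[|E(G)|] = 21 − 10/9 = 179/9.
Numerically: ≈ 19.889.
(This is only a lower bound; the true E[α(G)] may be larger.)

E[α(G)] ≥ 179/9 ≈ 19.889.


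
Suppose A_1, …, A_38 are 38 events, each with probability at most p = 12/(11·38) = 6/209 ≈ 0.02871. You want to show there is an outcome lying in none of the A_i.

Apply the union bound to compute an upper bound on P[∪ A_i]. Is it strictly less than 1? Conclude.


Union bound: P[∪_{i=1}^{38} A_i] ≤ Σ_i P[A_i] ≤ 38·p = 38·(6/209) = 12/11.
Numerically: 12/11 ≈ 1.09091.
Is 12/11 < 1? NO.
Since the bound 12/11 is ≥ 1, the union bound is uninformative here; it does NOT by itself certify existence.

38·p = 12/11 ≈ 1.09091; existence NOT certified by the union bound.


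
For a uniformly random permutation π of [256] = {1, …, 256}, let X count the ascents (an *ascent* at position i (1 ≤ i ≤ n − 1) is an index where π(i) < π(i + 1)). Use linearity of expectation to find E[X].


Write X = Σ X_I over i = 1, …, 255, with X_I the indicator of one ascent.
There are 255 indicators.
For each fixed i, the pair (π(i), π(i+1)) is a uniformly random ordered pair of distinct values from {1, …, 256}; by symmetry P[π(i) < π(i+1)] = 1/2.
By linearity: E[X] = 255 · (1/2) = (256 − 1) · (1/2) = 255/2 ≈ 127.500.

E[X] = 255/2 = 127.500.


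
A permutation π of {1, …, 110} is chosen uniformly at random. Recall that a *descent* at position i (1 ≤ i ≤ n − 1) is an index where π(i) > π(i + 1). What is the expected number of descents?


Write X = Σ X_I over i = 1, …, 109, with X_I the indicator of one descent.
There are 109 indicators.
For each fixed i, the pair (π(i), π(i+1)) is a uniformly random ordered pair of distinct values from {1, …, 110}; by symmetry P[π(i) > π(i+1)] = 1/2.
By linearity: E[X] = 109 · (1/2) = (110 − 1) · (1/2) = 109/2 ≈ 54.5000.

E[X] = 109/2 = 54.5000.


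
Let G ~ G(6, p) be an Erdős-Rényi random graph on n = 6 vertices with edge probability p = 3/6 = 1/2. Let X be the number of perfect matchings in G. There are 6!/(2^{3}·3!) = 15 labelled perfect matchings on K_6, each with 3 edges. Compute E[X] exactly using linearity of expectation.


K_6 has 6!/(2^{3}·3!) = 15 labelled perfect matchings.
For each such perfect matching H, let X_H = 1 if all 3 edges of H are present in G. Then P[X_H = 1] = p^{3} = (1/2)^{3} = 1/8.
Summing the indicators: E[X] = Σ_H E[X_H] = 15 · p^{3} = 15 · 1/8 = 15/8.
Numerically: E[X] ≈ 1.875.

E[X] = 15 · (1/2)^{3} = 15/8 ≈ 1.875.


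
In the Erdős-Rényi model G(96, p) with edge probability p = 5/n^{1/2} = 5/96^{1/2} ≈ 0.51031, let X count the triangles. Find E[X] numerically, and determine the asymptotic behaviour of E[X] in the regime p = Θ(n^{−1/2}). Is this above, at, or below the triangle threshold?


Number of potential triangles: C(96, 3) = 142880.
Each occurs with probability p³ ≈ (0.51031)³ ≈ 1.32893324e-01.
By linearity: E[X] = C(96, 3)·p³ ≈ 142880 · 1.32893324e-01 ≈ 18987.798093.
Since α = 1/2 < 1, p = c/n^{1/2} ≫ 1/n is above the triangle threshold p ~ 1/n. Asymptotically E[X] ~ (c³/6)·n^{3(1−α)} = (5³/6)·n^{1.5} → ∞; triangles are abundant w.h.p.

E[X] ≈ 18987.798093; in regime p = Θ(1/n^{1/2}) E[X] diverges (above the triangle threshold p ~ 1/n).


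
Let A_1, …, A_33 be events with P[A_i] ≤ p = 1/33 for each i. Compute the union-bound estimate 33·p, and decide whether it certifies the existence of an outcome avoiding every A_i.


Union bound: P[∪_{i=1}^{33} A_i] ≤ Σ_i P[A_i] ≤ 33·p = 33·(1/33) = 1.
Numerically: 1 ≈ 1.00000.
Is 1 < 1? NO.
Since the bound 1 is ≥ 1, the union bound is uninformative here; it does NOT by itself certify existence.

33·p = 1 ≈ 1.00000; existence NOT certified by the union bound.


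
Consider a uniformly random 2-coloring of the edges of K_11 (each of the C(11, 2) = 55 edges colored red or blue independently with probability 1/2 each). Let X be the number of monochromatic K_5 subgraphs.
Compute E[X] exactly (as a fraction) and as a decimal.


Let X = Σ_S X_S over the C(11, 5) = 462 subsets S of size 5, where X_S = 1 if the K_5 on S is monochromatic.
For a fixed S, the K_5 on S has C(5, 2) = 10 edges. P[all 10 edges red] = (1/2)^10, and likewise for blue, so P[monochromatic] = 2·(1/2)^10 = 2^{1 − 10} = 1/512.
By linearity of expectation: E[X] = C(11, 5) · 2^{1 − 10} = 462 · 1/512 = 231/256.
Numerically: E[X] ≈ 0.902344.

E[X] = C(11,5)·2^(1−C(5,2)) = 231/256 ≈ 0.902344.


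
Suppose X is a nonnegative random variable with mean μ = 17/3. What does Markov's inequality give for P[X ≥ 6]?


μ = E[X] = 17/3, a = 6.
Markov: P[X ≥ 6] ≤ μ/a = (17/3)/6 = 17/18.
Numerically: ≈ 0.944444.
(Since a = 6 > μ = 5.666667, the bound 17/18 is < 1 and informative.)

P[X ≥ 6] ≤ 17/18 ≈ 0.944444.


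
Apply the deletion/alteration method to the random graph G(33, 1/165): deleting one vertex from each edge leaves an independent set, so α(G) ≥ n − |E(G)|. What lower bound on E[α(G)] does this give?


E[|E(G)|] = C(33, 2)·p = 528 · (1/165) = 16/5.
E[α(G)] ≥ n − E[|E(G)|] = 33 − 16/5 = 149/5.
Numerically: ≈ 29.8000.
(This is only a lower bound; the true E[α(G)] may be larger.)

E[α(G)] ≥ 149/5 ≈ 29.8000.


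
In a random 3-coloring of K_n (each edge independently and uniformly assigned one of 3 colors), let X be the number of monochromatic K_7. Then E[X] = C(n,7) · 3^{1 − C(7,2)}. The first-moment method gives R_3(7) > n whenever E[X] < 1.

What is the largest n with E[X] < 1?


We need C(n, 7) · 3^{1 − 21} < 1, i.e. C(n, 7) < 3^{21 − 1} = 3486784401.
Check values of n near the boundary:
  n = 76: C(76, 7) = 2186189400; 2186189400 < 3486784401? YES
  n = 77: C(77, 7) = 2404808340; 2404808340 < 3486784401? YES
  n = 78: C(78, 7) = 2641902120; 2641902120 < 3486784401? YES
  n = 79: C(79, 7) = 2898753715; 2898753715 < 3486784401? YES
  n = 80: C(80, 7) = 3176716400; 3176716400 < 3486784401? YES
  n = 81: C(81, 7) = 3477216600; 3477216600 < 3486784401? YES
  n = 82: C(82, 7) = 3801756816; 3801756816 < 3486784401? NO
  n = 83: C(83, 7) = 4151918628; 4151918628 < 3486784401? NO
  n = 84: C(84, 7) = 4529365776; 4529365776 < 3486784401? NO
The largest n with C(n, 7) < 3486784401 is n = 81 (where E[X] = 42928600/43046721 ≈ 0.99726). Hence R_3(7) > 81, i.e. R_3(7) ≥ 82.

Largest n = 81; hence R_3(7) > 81.


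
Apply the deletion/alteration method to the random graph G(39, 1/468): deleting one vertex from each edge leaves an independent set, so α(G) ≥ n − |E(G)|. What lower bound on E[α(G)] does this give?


E[|E(G)|] = C(39, 2)·p = 741 · (1/468) = 19/12.
E[α(G)] ≥ n − E[|E(G)|] = 39 − 19/12 = 449/12.
Numerically: ≈ 37.416667.
(This is only a lower bound; the true E[α(G)] may be larger.)

E[α(G)] ≥ 449/12 ≈ 37.416667.


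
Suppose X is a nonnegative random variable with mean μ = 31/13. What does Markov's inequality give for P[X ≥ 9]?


μ = E[X] = 31/13, a = 9.
Markov: P[X ≥ 9] ≤ μ/a = (31/13)/9 = 31/117.
Numerically: ≈ 0.26496.
(Since a = 9 > μ = 2.38462, the bound 31/117 is < 1 and informative.)

P[X ≥ 9] ≤ 31/117 ≈ 0.26496.


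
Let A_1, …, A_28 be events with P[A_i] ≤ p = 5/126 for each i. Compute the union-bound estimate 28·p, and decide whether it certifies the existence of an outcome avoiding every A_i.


Union bound: P[∪_{i=1}^{28} A_i] ≤ Σ_i P[A_i] ≤ 28·p = 28·(5/126) = 10/9.
Numerically: 10/9 ≈ 1.111111.
Is 10/9 < 1? NO.
Since the bound 10/9 is ≥ 1, the union bound is uninformative here; it does NOT by itself certify existence.

28·p = 10/9 ≈ 1.111111; existence NOT certified by the union bound.


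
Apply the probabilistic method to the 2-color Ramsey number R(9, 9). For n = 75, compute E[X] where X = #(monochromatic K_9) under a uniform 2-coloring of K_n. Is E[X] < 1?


E[X] = C(75, 9) · 2^{1 − 36} = 125595622175 · 2^{−35} = 125595622175/34359738368.
As a reduced fraction: E[X] = 125595622175/34359738368 ≈ 3.6553.
Is E[X] < 1? NO.
Since E[X] ≥ 1, the first-moment bound is inconclusive at n = 75; it does NOT by itself certify R(9, 9) > 75.

E[X] = 125595622175/34359738368 ≈ 3.6553; E[X] ≥ 1; first-moment method inconclusive here.


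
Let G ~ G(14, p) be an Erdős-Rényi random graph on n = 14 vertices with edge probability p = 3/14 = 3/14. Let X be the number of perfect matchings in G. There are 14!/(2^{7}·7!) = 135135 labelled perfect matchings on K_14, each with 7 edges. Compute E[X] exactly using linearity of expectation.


K_14 has 14!/(2^{7}·7!) = 135135 labelled perfect matchings.
For each such perfect matching H, let X_H = 1 if all 7 edges of H are present in G. Then P[X_H = 1] = p^{7} = (3/14)^{7} = 2187/105413504.
Summing the indicators: E[X] = Σ_H E[X_H] = 135135 · p^{7} = 135135 · 2187/105413504 = 42220035/15059072.
Numerically: E[X] ≈ 2.804.

E[X] = 135135 · (3/14)^{7} = 42220035/15059072 ≈ 2.804.


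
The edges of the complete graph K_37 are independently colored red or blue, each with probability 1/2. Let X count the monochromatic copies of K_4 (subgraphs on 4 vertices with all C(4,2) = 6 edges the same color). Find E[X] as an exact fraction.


Let X = Σ_S X_S over the C(37, 4) = 66045 subsets S of size 4, where X_S = 1 if the K_4 on S is monochromatic.
For a fixed S, the K_4 on S has C(4, 2) = 6 edges. P[all 6 edges red] = (1/2)^6, and likewise for blue, so P[monochromatic] = 2·(1/2)^6 = 2^{1 − 6} = 1/32.
By linearity of expectation: E[X] = C(37, 4) · 2^{1 − 6} = 66045 · 1/32 = 66045/32.
Numerically: E[X] ≈ 2063.906.

E[X] = C(37,4)·2^(1−C(4,2)) = 66045/32 ≈ 2063.906.


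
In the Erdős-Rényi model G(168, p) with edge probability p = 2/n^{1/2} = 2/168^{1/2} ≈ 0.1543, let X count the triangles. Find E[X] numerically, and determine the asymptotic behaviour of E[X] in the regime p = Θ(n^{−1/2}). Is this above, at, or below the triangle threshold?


Number of potential triangles: C(168, 3) = 776216.
Each occurs with probability p³ ≈ (0.1543)³ ≈ 3.6738893e-03.
By linearity: E[X] = C(168, 3)·p³ ≈ 776216 · 3.6738893e-03 ≈ 2851.73165.
Since α = 1/2 < 1, p = c/n^{1/2} ≫ 1/n is above the triangle threshold p ~ 1/n. Asymptotically E[X] ~ (c³/6)·n^{3(1−α)} = (2³/6)·n^{1.5} → ∞; triangles are abundant w.h.p.

E[X] ≈ 2851.73165; in regime p = Θ(1/n^{1/2}) E[X] diverges (above the triangle threshold p ~ 1/n).


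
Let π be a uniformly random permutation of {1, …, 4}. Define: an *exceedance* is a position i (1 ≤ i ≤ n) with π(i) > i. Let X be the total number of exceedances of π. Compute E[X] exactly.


Write X = Σ_{i=1}^{4} X_i, where X_i = 1_{π(i) > i}.
For each fixed i, π(i) is uniform over {1, …, 4} (marginal of a uniform permutation), so P[π(i) > i] = (n − i)/n. Summing: Σ_{i=1}^{4} (n − i)/n = (0 + 1 + … + 3)/4 = 4(4 − 1)/(2·4) = (4 − 1)/2.
Hence E[X] = Σ_{i=1}^{4} (4 − i)/4 = 3/2 ≈ 1.500.

E[X] = 3/2 = 1.500.


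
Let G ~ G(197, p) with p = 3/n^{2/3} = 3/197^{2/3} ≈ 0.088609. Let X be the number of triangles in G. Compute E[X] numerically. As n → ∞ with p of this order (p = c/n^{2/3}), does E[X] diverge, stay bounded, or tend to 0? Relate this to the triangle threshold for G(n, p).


Number of potential triangles: C(197, 3) = 1254890.
Each occurs with probability p³ ≈ (0.088609)³ ≈ 6.9571491e-04.
By linearity: E[X] = C(197, 3)·p³ ≈ 1254890 · 6.9571491e-04 ≈ 873.04569.
Since α = 2/3 < 1, p = c/n^{2/3} ≫ 1/n is above the triangle threshold p ~ 1/n. Asymptotically E[X] ~ (c³/6)·n^{3(1−α)} = (3³/6)·n^{1} → ∞; triangles are abundant w.h.p.

E[X] ≈ 873.04569; in regime p = Θ(1/n^{2/3}) E[X] diverges (above the triangle threshold p ~ 1/n).


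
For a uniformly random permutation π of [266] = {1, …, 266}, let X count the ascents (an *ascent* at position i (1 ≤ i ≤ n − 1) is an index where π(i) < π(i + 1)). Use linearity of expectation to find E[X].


Write X = Σ X_I over i = 1, …, 265, with X_I the indicator of one ascent.
There are 265 indicators.
For each fixed i, the pair (π(i), π(i+1)) is a uniformly random ordered pair of distinct values from {1, …, 266}; by symmetry P[π(i) < π(i+1)] = 1/2.
By linearity: E[X] = 265 · (1/2) = (266 − 1) · (1/2) = 265/2 ≈ 132.500000.

E[X] = 265/2 = 132.500000.


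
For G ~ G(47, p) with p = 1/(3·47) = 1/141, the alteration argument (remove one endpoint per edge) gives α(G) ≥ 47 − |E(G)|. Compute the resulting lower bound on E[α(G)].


E[|E(G)|] = C(47, 2)·p = 1081 · (1/141) = 23/3.
E[α(G)] ≥ n − E[|E(G)|] = 47 − 23/3 = 118/3.
Numerically: ≈ 39.3333.
(This is only a lower bound; the true E[α(G)] may be larger.)

E[α(G)] ≥ 118/3 ≈ 39.3333.


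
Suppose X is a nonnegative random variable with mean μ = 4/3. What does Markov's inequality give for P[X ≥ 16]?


μ = E[X] = 4/3, a = 16.
Markov: P[X ≥ 16] ≤ μ/a = (4/3)/16 = 1/12.
Numerically: ≈ 0.0833.
(Since a = 16 > μ = 1.3333, the bound 1/12 is < 1 and informative.)

P[X ≥ 16] ≤ 1/12 ≈ 0.0833.


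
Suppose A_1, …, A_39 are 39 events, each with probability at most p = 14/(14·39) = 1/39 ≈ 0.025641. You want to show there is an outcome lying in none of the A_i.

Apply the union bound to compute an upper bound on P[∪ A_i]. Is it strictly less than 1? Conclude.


Union bound: P[∪_{i=1}^{39} A_i] ≤ Σ_i P[A_i] ≤ 39·p = 39·(1/39) = 1.
Numerically: 1 ≈ 1.000000.
Is 1 < 1? NO.
Since the bound 1 is ≥ 1, the union bound is uninformative here; it does NOT by itself certify existence.

39·p = 1 ≈ 1.000000; existence NOT certified by the union bound.


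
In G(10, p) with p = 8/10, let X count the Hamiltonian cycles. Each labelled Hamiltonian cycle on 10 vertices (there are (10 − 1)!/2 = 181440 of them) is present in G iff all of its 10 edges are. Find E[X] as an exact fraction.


K_10 has (10 − 1)!/2 = 181440 labelled Hamiltonian cycles.
For each such Hamiltonian cycle H, let X_H = 1 if all 10 edges of H are present in G. Then P[X_H = 1] = p^{10} = (4/5)^{10} = 1048576/9765625.
By linearity: E[X] = Σ_H E[X_H] = 181440 · p^{10} = 181440 · 1048576/9765625 = 38050725888/1953125.
Numerically: E[X] ≈ 19482.

E[X] = 181440 · (4/5)^{10} = 38050725888/1953125 ≈ 19482.


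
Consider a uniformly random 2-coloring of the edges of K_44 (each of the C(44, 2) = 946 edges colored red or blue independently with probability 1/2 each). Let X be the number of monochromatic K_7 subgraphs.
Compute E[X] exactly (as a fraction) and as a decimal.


Let X = Σ_S X_S over the C(44, 7) = 38320568 subsets S of size 7, where X_S = 1 if the K_7 on S is monochromatic.
For a fixed S, the K_7 on S has C(7, 2) = 21 edges. P[all 21 edges red] = (1/2)^21, and likewise for blue, so P[monochromatic] = 2·(1/2)^21 = 2^{1 − 21} = 1/1048576.
By linearity: E[X] = C(44, 7) · 2^{1 − 21} = 38320568 · 1/1048576 = 4790071/131072.
Numerically: E[X] ≈ 36.545341.

E[X] = C(44,7)·2^(1−C(7,2)) = 4790071/131072 ≈ 36.545341.


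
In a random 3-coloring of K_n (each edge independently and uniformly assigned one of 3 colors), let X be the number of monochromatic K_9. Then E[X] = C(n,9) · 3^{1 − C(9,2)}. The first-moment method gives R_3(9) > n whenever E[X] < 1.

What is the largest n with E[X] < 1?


We need C(n, 9) · 3^{1 − 36} < 1, i.e. C(n, 9) < 3^{36 − 1} = 50031545098999707.
Check values of n near the boundary:
  n = 295: C(295, 9) = 41221140106119260; 41221140106119260 < 50031545098999707? YES
  n = 296: C(296, 9) = 42513789098994080; 42513789098994080 < 50031545098999707? YES
  n = 297: C(297, 9) = 43842345008337645; 43842345008337645 < 50031545098999707? YES
  n = 298: C(298, 9) = 45207677551849890; 45207677551849890 < 50031545098999707? YES
  n = 299: C(299, 9) = 46610674441390059; 46610674441390059 < 50031545098999707? YES
  n = 300: C(300, 9) = 48052241692154700; 48052241692154700 < 50031545098999707? YES
  n = 301: C(301, 9) = 49533303936090975; 49533303936090975 < 50031545098999707? YES
  n = 302: C(302, 9) = 51054804739588650; 51054804739588650 < 50031545098999707? NO
The largest n with C(n, 9) < 50031545098999707 is n = 301 (where E[X] = 16511101312030325/16677181699666569 ≈ 0.9900415). Hence R_3(9) > 301, i.e. R_3(9) ≥ 302.

Largest n = 301; hence R_3(9) > 301.


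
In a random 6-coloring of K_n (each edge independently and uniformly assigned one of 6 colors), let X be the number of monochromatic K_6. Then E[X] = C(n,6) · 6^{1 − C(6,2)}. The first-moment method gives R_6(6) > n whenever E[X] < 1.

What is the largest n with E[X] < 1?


We need C(n, 6) · 6^{1 − 15} < 1, i.e. C(n, 6) < 6^{15 − 1} = 78364164096.
Check values of n near the boundary:
  n = 195: C(195, 6) = 70656049360; 70656049360 < 78364164096? YES
  n = 196: C(196, 6) = 72887293024; 72887293024 < 78364164096? YES
  n = 197: C(197, 6) = 75176946208; 75176946208 < 78364164096? YES
  n = 198: C(198, 6) = 77526225777; 77526225777 < 78364164096? YES
  n = 199: C(199, 6) = 79936367511; 79936367511 < 78364164096? NO
  n = 200: C(200, 6) = 82408626300; 82408626300 < 78364164096? NO
  n = 201: C(201, 6) = 84944276340; 84944276340 < 78364164096? NO
The largest n with C(n, 6) < 78364164096 is n = 198 (where E[X] = 25842075259/26121388032 ≈ 0.989307). Hence R_6(6) > 198, i.e. R_6(6) ≥ 199.

Largest n = 198; hence R_6(6) > 198.


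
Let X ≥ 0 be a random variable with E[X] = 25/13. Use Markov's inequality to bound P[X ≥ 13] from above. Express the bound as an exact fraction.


μ = E[X] = 25/13, a = 13.
Markov: P[X ≥ 13] ≤ μ/a = (25/13)/13 = 25/169.
Numerically: ≈ 0.14793.
(Since a = 13 > μ = 1.92308, the bound 25/169 is < 1 and informative.)

P[X ≥ 13] ≤ 25/169 ≈ 0.14793.
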